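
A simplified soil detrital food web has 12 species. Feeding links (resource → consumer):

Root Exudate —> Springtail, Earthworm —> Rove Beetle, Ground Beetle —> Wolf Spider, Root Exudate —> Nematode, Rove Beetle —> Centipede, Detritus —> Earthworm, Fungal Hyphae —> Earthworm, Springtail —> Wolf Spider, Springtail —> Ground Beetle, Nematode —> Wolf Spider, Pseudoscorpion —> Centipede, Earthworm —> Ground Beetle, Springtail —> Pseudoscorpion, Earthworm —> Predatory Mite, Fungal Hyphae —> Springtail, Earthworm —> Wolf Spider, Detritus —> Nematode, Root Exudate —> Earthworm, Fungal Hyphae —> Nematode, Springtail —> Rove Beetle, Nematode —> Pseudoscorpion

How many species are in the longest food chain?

4 species

One longest chain: Fungal Hyphae → Springtail → Ground Beetle → Wolf Spider.
It has 4 species and 3 links.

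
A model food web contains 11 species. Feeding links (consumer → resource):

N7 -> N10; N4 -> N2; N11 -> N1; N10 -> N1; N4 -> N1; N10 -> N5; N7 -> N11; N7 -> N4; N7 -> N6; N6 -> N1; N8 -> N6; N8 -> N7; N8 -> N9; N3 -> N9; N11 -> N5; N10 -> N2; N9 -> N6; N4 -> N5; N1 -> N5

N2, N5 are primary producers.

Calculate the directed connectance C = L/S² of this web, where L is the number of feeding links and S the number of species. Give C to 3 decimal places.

C = 0.157

The web has S = 11 species and L = 19 feeding links.
C = L / S² = 19 / 121 = 0.1570 ≈ 0.157.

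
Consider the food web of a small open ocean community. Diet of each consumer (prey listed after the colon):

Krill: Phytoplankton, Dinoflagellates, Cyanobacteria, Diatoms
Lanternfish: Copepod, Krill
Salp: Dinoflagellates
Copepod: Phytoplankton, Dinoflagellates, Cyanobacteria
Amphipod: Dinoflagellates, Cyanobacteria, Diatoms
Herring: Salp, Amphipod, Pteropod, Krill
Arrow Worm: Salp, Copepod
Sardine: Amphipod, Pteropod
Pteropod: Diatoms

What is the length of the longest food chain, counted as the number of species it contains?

3 species

One longest chain: Phytoplankton → Krill → Lanternfish.
It has 3 species and 2 links.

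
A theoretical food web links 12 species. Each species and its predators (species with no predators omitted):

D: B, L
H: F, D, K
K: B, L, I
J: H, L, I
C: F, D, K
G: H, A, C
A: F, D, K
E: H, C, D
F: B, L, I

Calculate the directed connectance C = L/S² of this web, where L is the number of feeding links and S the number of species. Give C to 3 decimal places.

The web has S = 12 species and L = 26 feeding links.
C = L / S² = 26 / 144 = 0.1806 ≈ 0.181.

C = 0.181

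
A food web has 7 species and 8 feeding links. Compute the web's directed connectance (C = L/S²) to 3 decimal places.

The web has S = 7 species and L = 8 feeding links.
C = L / S² = 8 / 49 = 0.1633 ≈ 0.163.

C = 0.163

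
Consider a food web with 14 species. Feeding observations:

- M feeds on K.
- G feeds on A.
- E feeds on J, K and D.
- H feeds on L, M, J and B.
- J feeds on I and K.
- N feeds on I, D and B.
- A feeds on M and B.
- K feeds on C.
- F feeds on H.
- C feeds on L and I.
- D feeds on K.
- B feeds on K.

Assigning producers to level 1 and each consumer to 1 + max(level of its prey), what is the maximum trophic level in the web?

Producers (level 1): I, L.
I → C → K → M → H → F gives F level 6.
No species has a prey at level 6, so no species reaches level 7.

6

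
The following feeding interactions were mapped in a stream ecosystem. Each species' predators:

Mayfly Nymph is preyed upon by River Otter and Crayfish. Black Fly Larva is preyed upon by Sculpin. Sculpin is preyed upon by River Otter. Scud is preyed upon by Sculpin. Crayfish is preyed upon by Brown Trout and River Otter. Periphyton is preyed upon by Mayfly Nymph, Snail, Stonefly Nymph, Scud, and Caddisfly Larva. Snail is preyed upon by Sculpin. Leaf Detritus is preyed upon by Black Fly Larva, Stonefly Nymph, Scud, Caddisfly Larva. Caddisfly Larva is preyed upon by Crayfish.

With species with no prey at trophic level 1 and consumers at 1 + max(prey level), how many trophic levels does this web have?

4

Basal resources (level 1): Periphyton, Leaf Detritus.
Periphyton → Caddisfly Larva → Crayfish → Brown Trout gives Brown Trout level 4.
No species has a prey at level 4, so no species reaches level 5.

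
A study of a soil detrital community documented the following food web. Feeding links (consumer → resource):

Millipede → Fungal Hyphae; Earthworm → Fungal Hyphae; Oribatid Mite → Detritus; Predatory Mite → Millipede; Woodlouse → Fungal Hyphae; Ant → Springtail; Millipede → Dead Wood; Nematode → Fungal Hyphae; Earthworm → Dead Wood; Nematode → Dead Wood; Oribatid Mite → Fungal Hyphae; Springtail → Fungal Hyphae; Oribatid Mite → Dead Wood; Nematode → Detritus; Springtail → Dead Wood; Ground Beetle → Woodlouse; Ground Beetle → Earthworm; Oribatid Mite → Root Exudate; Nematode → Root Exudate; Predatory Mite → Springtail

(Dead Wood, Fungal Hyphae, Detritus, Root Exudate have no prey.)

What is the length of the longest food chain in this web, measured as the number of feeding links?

2 links

One longest chain: Dead Wood → Springtail → Predatory Mite.
It has 3 species and 2 links.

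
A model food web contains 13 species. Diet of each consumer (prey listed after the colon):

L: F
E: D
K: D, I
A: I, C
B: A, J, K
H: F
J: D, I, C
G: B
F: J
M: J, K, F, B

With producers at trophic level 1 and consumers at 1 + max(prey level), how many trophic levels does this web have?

Producers (level 1): D, I, C.
D → J → F → L gives L level 4.
No species has a prey at level 4, so no species reaches level 5.

4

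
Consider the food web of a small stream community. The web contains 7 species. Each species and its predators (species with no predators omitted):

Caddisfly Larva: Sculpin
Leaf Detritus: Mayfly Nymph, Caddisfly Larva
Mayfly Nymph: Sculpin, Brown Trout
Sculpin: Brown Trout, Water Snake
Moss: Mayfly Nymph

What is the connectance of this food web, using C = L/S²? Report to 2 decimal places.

The web has S = 7 species and L = 8 feeding links.
C = L / S² = 8 / 49 = 0.1633 ≈ 0.16.

C = 0.16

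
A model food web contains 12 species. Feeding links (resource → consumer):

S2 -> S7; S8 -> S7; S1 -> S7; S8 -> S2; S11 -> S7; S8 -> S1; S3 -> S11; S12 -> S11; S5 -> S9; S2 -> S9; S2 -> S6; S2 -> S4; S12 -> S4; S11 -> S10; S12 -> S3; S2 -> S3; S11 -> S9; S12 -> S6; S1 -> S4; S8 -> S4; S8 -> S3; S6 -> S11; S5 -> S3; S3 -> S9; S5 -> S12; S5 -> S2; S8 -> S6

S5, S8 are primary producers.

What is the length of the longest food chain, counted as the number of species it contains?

5 species

One longest chain: S5 → S12 → S3 → S11 → S10.
It has 5 species and 4 links.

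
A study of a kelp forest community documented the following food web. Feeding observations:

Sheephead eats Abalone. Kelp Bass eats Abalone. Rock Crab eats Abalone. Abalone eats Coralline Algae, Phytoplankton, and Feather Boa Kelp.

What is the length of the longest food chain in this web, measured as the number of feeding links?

One longest chain: Feather Boa Kelp → Abalone → Sheephead.
It has 3 species and 2 links.

2 links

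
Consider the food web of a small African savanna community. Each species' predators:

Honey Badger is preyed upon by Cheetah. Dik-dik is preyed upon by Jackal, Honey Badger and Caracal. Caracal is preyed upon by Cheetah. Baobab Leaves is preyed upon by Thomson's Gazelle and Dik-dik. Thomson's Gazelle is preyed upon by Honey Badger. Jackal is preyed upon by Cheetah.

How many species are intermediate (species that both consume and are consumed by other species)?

5

Intermediate species (has both prey and predators): Thomson's Gazelle, Dik-dik, Honey Badger, Caracal, Jackal.
Count: 5.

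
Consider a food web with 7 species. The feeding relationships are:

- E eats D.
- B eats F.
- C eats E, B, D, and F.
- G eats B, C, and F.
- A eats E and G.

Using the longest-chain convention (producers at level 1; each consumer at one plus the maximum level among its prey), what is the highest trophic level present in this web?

5

Producers (level 1): F, D.
F → B → C → G → A gives A level 5.
No species has a prey at level 5, so no species reaches level 6.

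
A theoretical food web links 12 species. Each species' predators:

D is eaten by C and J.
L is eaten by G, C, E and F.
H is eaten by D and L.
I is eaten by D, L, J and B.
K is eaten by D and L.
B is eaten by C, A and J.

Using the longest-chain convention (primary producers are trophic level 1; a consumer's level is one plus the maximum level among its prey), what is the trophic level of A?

Trophic level 3

I is a producer → level 1.
B eats I → level 2.
A eats B → level 3.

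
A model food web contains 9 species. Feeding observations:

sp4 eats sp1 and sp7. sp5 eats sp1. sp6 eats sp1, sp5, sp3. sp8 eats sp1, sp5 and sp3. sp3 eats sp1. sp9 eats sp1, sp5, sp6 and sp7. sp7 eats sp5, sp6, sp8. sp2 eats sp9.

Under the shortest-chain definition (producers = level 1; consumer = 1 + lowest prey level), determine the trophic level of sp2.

Trophic level 3

sp1 is a producer → level 1.
sp9 eats sp1 → level 2.
sp2 eats sp9 → level 3.
No prey of sp2 is below level 2, so 3 is the minimum.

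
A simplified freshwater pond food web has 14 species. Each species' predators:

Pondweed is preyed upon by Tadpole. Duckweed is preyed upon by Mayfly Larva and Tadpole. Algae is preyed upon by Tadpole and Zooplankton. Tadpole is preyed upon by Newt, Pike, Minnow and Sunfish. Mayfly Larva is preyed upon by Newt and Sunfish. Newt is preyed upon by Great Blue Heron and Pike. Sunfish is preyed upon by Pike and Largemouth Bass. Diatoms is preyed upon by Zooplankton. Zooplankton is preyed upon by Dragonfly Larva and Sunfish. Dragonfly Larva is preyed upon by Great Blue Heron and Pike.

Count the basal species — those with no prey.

4

Basal species (no prey listed): Algae, Diatoms, Duckweed, Pondweed.
Count: 4.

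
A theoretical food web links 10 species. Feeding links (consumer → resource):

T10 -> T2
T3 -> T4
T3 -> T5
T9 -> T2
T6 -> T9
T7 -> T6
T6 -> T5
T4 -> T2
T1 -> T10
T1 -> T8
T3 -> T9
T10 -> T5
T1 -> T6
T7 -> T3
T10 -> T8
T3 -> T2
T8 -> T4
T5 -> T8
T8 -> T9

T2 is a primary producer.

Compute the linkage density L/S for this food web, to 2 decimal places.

L/S = 1.90

There are L = 19 links among S = 10 species.
L/S = 19/10 = 1.9000 ≈ 1.90.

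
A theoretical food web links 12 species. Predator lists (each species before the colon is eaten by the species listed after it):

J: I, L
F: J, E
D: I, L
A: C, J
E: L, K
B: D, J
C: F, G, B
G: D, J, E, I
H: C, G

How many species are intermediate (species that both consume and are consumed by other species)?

Intermediate species (has both prey and predators): C, F, G, B, D, J, E.
Count: 7.

7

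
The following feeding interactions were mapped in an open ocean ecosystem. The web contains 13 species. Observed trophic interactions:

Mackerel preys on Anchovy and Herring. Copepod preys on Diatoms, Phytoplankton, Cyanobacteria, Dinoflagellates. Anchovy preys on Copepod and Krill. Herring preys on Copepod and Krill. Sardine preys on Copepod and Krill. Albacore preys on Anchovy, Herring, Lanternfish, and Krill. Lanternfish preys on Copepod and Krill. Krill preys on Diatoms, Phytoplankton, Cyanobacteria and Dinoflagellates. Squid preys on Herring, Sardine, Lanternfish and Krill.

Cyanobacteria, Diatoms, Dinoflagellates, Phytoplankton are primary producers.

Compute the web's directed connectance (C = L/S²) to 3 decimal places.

The web has S = 13 species and L = 26 feeding links.
C = L / S² = 26 / 169 = 0.1538 ≈ 0.154.

C = 0.154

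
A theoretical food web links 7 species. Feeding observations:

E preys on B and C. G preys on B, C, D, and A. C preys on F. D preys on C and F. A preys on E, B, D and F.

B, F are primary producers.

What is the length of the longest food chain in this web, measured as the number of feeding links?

One longest chain: F → C → D → A → G.
It has 5 species and 4 links.

4 links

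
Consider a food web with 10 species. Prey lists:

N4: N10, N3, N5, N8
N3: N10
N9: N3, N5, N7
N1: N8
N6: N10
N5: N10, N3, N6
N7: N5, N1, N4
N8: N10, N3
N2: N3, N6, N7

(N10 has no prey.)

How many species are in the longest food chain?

One longest chain: N10 → N3 → N8 → N1 → N7 → N9.
It has 6 species and 5 links.

6 species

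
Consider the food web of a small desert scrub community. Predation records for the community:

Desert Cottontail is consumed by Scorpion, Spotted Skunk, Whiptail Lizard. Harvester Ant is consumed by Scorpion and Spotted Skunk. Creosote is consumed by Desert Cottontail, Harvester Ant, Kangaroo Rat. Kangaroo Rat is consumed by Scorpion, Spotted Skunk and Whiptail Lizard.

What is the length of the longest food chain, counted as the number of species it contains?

3 species

One longest chain: Creosote → Kangaroo Rat → Spotted Skunk.
It has 3 species and 2 links.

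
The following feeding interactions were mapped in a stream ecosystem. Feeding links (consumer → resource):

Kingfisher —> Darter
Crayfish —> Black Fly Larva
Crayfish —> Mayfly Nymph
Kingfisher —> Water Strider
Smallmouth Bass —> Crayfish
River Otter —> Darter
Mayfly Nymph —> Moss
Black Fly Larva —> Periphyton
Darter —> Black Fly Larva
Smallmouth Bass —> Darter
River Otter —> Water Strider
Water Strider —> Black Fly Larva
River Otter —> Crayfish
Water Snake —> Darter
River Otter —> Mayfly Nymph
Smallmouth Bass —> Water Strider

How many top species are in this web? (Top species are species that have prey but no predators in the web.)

Top species (has prey, but nothing eats it): Water Snake, River Otter, Smallmouth Bass, Kingfisher.
Count: 4.

4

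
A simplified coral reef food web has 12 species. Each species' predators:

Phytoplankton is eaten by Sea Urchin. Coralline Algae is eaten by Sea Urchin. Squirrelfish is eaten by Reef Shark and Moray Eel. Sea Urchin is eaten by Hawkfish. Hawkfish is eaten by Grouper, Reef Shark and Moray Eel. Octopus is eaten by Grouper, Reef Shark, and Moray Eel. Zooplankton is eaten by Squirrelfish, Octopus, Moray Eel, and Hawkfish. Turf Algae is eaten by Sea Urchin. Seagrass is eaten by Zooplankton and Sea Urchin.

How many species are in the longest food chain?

One longest chain: Seagrass → Zooplankton → Squirrelfish → Moray Eel.
It has 4 species and 3 links.

4 species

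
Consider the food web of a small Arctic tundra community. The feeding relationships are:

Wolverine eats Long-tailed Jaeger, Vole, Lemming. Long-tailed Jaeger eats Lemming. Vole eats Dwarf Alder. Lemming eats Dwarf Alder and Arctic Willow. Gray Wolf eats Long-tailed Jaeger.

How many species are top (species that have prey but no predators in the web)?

Top species (has prey, but nothing eats it): Gray Wolf, Wolverine.
Count: 2.

2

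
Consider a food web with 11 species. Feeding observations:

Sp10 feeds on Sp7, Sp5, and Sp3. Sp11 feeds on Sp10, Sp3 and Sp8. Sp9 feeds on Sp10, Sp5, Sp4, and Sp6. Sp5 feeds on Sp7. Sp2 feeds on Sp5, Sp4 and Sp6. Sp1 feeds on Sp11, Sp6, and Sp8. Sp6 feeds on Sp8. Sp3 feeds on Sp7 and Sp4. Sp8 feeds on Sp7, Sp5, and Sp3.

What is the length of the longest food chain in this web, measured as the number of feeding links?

4 links

One longest chain: Sp7 → Sp3 → Sp8 → Sp6 → Sp2.
It has 5 species and 4 links.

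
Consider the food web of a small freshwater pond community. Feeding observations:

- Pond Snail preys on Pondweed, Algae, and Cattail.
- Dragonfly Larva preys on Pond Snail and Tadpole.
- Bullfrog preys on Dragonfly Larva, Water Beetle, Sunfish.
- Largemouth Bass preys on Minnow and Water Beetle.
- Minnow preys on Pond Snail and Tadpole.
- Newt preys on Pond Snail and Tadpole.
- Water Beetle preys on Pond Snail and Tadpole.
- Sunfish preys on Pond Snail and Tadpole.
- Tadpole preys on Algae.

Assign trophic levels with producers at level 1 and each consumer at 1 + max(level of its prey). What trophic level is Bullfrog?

Pondweed is a producer → level 1.
Pond Snail eats Pondweed (level 1); other prey at levels: Cattail 1, Algae 1 → level 2.
Water Beetle eats Pond Snail (level 2); other prey at levels: Tadpole 2 → level 3.
Bullfrog eats Water Beetle (level 3); other prey at levels: Dragonfly Larva 3, Sunfish 3 → level 4.

Trophic level 4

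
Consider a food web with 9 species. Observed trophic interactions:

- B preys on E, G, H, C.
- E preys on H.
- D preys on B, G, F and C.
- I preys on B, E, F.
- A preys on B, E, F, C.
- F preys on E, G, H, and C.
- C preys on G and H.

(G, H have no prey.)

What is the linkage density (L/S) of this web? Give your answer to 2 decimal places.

There are L = 22 links among S = 9 species.
L/S = 22/9 = 2.4444 ≈ 2.44.

L/S = 2.44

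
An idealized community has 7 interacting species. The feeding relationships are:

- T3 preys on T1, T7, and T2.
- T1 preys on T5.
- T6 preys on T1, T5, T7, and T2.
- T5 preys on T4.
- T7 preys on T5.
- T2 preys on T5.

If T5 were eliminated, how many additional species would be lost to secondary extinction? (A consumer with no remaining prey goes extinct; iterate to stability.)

Remove T5.
Round 1: T2 (all prey gone), T1 (all prey gone), T7 (all prey gone) → extinct.
Round 2: T3 (all prey gone), T6 (all prey gone) → extinct.
No further losses. Total secondary extinctions: 5.

5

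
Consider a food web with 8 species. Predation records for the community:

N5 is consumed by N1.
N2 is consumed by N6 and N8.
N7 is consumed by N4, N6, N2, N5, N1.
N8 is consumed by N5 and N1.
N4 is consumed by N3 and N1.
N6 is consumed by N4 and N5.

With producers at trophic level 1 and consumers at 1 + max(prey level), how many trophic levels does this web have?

5

Producers (level 1): N7.
N7 → N2 → N6 → N4 → N3 gives N3 level 5.
No species has a prey at level 5, so no species reaches level 6.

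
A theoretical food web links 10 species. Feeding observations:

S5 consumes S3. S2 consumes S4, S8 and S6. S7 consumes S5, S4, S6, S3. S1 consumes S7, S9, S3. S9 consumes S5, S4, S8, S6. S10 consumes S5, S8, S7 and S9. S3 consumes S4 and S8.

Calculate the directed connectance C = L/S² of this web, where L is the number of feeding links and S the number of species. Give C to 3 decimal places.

C = 0.210

The web has S = 10 species and L = 21 feeding links.
C = L / S² = 21 / 100 = 0.2100 ≈ 0.210.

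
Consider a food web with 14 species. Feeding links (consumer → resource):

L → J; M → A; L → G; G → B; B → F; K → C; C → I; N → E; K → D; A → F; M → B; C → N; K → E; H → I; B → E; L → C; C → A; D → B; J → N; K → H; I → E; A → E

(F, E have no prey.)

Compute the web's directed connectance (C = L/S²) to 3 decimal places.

The web has S = 14 species and L = 22 feeding links.
C = L / S² = 22 / 196 = 0.1122 ≈ 0.112.

C = 0.112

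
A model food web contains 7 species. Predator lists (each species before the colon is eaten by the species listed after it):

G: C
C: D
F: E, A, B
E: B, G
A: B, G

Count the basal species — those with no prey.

1

Basal species (no prey listed): F.
Count: 1.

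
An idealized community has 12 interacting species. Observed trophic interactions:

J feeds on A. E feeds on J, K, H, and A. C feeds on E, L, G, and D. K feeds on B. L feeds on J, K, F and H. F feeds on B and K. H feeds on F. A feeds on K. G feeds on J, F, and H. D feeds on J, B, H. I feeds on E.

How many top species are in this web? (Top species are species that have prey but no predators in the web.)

Top species (has prey, but nothing eats it): C, I.
Count: 2.

2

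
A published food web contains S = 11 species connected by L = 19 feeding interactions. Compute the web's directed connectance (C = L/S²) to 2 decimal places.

C = 0.16

The web has S = 11 species and L = 19 feeding links.
C = L / S² = 19 / 121 = 0.1570 ≈ 0.16.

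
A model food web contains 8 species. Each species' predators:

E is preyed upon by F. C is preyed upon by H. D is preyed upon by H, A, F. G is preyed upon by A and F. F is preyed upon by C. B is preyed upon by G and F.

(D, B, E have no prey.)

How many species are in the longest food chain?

One longest chain: B → G → F → C → H.
It has 5 species and 4 links.

5 species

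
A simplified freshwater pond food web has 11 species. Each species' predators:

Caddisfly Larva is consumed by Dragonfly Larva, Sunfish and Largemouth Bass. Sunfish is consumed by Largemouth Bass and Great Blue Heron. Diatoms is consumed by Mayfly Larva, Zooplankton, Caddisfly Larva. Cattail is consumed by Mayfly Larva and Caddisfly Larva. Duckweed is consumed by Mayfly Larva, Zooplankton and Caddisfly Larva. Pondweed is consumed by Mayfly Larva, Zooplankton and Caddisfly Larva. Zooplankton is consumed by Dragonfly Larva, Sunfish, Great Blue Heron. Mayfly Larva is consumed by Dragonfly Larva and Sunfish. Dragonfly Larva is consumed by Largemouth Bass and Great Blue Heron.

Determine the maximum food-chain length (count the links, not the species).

3 links

One longest chain: Cattail → Mayfly Larva → Sunfish → Largemouth Bass.
It has 4 species and 3 links.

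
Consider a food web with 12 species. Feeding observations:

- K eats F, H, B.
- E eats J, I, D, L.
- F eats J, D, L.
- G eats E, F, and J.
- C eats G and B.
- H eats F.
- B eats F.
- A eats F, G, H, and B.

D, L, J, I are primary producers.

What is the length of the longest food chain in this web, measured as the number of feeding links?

3 links

One longest chain: D → F → B → C.
It has 4 species and 3 links.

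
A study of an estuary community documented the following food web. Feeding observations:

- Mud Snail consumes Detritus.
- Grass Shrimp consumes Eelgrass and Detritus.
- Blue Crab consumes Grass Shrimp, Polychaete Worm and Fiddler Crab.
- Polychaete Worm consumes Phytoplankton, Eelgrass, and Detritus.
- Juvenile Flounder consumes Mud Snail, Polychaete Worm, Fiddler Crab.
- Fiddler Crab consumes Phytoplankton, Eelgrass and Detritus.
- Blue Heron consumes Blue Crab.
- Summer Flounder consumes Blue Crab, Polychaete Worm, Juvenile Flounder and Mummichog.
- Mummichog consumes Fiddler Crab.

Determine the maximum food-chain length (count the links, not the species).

One longest chain: Eelgrass → Fiddler Crab → Blue Crab → Blue Heron.
It has 4 species and 3 links.

3 links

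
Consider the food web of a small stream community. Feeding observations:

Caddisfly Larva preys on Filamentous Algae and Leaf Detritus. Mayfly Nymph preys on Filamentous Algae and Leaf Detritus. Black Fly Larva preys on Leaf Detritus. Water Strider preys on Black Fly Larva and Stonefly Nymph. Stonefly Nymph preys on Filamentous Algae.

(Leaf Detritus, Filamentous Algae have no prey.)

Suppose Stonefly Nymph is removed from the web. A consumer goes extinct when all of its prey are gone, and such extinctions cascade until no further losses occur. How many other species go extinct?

0

Remove Stonefly Nymph.
Every predator of it retains at least one other prey: Water Strider still has Black Fly Larva.
No consumer loses all prey, so no secondary extinctions occur.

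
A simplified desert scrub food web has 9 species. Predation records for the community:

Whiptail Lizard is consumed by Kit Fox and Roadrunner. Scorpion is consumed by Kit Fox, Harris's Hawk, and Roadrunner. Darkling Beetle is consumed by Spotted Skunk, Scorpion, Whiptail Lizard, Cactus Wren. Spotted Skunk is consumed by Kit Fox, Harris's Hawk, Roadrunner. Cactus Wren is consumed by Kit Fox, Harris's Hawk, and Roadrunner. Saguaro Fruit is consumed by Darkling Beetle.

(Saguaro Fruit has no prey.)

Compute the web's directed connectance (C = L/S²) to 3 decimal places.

C = 0.198

The web has S = 9 species and L = 16 feeding links.
C = L / S² = 16 / 81 = 0.1975 ≈ 0.198.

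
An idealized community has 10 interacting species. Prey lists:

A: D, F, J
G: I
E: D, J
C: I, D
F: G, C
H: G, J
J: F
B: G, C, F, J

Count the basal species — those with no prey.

Basal species (no prey listed): I, D.
Count: 2.

2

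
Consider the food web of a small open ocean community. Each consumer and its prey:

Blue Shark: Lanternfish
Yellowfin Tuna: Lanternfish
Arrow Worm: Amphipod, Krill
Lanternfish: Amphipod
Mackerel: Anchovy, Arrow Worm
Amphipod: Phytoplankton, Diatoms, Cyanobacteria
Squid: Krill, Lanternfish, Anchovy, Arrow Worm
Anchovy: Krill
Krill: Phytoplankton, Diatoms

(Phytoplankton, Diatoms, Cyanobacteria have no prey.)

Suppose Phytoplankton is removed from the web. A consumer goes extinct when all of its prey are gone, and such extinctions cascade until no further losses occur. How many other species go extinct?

0

Remove Phytoplankton.
Every predator of it retains at least one other prey: Amphipod still has Diatoms, Cyanobacteria; Krill still has Diatoms.
No consumer loses all prey, so no secondary extinctions occur.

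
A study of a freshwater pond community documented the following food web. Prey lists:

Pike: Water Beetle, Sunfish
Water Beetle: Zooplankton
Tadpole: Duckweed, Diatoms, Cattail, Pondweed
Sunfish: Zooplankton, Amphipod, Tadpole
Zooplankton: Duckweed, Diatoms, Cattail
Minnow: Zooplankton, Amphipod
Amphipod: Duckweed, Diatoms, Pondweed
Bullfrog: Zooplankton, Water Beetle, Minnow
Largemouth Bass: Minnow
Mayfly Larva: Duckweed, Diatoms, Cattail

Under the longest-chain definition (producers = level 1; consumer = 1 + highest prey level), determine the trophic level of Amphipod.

Trophic level 2

Duckweed is a producer → level 1.
Amphipod eats Duckweed (level 1); other prey at levels: Diatoms 1, Pondweed 1 → level 2.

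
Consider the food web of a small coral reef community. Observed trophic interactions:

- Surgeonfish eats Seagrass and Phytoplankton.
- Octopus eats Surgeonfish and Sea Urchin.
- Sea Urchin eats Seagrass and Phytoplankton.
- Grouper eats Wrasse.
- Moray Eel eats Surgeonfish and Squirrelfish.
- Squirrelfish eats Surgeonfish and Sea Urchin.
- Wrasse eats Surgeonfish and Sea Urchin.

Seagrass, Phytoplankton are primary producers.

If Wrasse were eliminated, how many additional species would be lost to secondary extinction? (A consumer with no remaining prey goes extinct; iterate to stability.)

Remove Wrasse.
Round 1: Grouper (all prey gone) → extinct.
No further losses. Total secondary extinctions: 1.

1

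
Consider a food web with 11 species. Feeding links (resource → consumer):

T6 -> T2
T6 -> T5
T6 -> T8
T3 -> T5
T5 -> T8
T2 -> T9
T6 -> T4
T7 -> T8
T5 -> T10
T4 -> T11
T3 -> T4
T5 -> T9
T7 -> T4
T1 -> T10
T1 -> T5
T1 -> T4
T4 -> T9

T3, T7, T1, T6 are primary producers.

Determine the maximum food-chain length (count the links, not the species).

2 links

One longest chain: T3 → T5 → T10.
It has 3 species and 2 links.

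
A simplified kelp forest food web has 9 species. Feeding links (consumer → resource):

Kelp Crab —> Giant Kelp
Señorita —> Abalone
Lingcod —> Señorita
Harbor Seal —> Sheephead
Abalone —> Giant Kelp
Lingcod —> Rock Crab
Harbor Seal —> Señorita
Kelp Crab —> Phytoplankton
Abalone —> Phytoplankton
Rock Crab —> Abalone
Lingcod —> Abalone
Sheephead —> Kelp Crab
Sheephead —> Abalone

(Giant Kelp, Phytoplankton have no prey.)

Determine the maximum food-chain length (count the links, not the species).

One longest chain: Giant Kelp → Abalone → Rock Crab → Lingcod.
It has 4 species and 3 links.

3 links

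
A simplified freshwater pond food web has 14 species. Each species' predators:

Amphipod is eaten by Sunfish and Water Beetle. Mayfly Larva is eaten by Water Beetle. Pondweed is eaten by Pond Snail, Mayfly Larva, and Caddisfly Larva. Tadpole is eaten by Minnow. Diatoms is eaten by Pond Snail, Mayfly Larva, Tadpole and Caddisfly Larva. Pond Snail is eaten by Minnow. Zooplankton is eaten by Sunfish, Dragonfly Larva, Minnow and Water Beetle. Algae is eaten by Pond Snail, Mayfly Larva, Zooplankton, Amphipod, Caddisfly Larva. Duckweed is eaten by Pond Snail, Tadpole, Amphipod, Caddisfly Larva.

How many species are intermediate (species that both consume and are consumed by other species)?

Intermediate species (has both prey and predators): Mayfly Larva, Pond Snail, Zooplankton, Tadpole, Amphipod.
Count: 5.

5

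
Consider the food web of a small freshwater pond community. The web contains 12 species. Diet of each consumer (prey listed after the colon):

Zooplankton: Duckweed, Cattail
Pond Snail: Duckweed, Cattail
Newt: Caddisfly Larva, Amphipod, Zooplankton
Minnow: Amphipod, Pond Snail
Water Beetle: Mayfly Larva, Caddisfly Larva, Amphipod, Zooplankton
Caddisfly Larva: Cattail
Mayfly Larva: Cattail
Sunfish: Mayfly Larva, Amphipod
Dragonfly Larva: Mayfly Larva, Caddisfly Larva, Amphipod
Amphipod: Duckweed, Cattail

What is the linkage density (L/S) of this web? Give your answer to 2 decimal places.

L/S = 1.83

There are L = 22 links among S = 12 species.
L/S = 22/12 = 1.8333 ≈ 1.83.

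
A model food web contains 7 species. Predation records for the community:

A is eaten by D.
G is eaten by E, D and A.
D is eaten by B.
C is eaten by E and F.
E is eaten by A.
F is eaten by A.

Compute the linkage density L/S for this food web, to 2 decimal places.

There are L = 9 links among S = 7 species.
L/S = 9/7 = 1.2857 ≈ 1.29.

L/S = 1.29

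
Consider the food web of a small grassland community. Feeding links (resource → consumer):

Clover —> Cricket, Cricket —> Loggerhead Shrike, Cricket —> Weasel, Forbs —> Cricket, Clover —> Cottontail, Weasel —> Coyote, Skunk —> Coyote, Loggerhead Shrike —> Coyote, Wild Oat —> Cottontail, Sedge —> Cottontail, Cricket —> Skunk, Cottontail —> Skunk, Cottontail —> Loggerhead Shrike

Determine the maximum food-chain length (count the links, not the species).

One longest chain: Clover → Cricket → Skunk → Coyote.
It has 4 species and 3 links.

3 links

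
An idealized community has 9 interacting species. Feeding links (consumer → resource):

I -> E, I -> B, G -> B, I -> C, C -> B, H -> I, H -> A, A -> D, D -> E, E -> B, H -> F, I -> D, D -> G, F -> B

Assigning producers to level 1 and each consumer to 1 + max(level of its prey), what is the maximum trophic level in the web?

Producers (level 1): B.
B → G → D → I → H gives H level 5.
No species has a prey at level 5, so no species reaches level 6.

5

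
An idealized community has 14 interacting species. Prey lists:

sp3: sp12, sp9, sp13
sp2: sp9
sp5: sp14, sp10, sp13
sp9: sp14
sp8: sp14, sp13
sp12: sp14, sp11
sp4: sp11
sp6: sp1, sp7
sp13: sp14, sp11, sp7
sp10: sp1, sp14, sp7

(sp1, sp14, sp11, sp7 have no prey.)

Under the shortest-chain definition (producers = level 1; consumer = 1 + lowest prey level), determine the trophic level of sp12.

sp14 is a producer → level 1.
sp12 eats sp14 → level 2.

Trophic level 2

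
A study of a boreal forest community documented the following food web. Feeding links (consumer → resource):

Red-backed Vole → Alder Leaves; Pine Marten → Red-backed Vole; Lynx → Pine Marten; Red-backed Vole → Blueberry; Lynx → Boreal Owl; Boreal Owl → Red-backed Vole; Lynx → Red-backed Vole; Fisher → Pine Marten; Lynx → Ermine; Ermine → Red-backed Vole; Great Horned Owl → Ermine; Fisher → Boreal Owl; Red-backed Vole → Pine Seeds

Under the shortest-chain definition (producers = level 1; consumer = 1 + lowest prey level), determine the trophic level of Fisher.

Trophic level 4

Blueberry is a producer → level 1.
Red-backed Vole eats Blueberry → level 2.
Boreal Owl eats Red-backed Vole → level 3.
Fisher eats Boreal Owl → level 4.
No prey of Fisher is below level 3, so 4 is the minimum.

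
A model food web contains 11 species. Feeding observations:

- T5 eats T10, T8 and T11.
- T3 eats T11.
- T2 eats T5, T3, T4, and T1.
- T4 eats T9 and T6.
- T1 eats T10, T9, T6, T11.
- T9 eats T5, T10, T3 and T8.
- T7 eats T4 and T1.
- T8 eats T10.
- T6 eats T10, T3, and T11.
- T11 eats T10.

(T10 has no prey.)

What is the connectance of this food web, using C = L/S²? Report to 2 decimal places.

The web has S = 11 species and L = 25 feeding links.
C = L / S² = 25 / 121 = 0.2066 ≈ 0.21.

C = 0.21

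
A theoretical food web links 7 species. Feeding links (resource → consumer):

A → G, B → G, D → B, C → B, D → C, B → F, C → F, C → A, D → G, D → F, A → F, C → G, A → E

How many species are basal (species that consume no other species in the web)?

1

Basal species (no prey listed): D.
Count: 1.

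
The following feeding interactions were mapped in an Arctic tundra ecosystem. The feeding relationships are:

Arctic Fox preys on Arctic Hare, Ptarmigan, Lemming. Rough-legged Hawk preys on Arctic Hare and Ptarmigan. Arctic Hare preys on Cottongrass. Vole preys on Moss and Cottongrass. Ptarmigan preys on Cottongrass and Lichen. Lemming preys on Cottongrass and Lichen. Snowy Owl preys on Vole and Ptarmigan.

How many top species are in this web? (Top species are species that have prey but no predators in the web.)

3

Top species (has prey, but nothing eats it): Snowy Owl, Arctic Fox, Rough-legged Hawk.
Count: 3.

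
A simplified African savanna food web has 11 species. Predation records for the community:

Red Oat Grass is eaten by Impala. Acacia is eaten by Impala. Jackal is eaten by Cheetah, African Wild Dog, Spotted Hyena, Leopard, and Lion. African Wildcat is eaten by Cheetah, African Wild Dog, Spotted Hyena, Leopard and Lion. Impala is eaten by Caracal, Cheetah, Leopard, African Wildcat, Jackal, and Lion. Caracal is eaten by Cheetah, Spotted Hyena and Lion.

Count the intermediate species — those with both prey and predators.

4

Intermediate species (has both prey and predators): Impala, Caracal, Jackal, African Wildcat.
Count: 4.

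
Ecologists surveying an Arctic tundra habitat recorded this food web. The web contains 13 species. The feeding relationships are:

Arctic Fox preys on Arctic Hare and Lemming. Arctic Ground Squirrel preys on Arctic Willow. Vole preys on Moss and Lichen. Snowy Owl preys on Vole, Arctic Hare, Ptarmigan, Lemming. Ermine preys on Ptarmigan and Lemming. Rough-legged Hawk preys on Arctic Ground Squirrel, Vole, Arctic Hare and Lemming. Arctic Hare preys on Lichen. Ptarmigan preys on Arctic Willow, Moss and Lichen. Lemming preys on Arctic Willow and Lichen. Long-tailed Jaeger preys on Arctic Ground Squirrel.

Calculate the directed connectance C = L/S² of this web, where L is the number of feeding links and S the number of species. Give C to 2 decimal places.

The web has S = 13 species and L = 22 feeding links.
C = L / S² = 22 / 169 = 0.1302 ≈ 0.13.

C = 0.13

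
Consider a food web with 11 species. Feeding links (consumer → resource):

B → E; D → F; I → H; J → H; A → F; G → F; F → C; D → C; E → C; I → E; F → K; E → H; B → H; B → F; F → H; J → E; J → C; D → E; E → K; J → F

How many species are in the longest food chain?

One longest chain: K → E → D.
It has 3 species and 2 links.

3 species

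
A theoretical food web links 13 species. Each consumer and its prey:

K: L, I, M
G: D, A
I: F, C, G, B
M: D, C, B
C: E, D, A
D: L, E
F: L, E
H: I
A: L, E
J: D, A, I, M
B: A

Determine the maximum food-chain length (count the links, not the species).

One longest chain: L → D → C → I → H.
It has 5 species and 4 links.

4 links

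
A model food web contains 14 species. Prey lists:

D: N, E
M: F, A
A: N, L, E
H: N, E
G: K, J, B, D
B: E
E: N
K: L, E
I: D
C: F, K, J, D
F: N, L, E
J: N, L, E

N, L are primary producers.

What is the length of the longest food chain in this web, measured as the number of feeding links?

One longest chain: N → E → D → I.
It has 4 species and 3 links.

3 links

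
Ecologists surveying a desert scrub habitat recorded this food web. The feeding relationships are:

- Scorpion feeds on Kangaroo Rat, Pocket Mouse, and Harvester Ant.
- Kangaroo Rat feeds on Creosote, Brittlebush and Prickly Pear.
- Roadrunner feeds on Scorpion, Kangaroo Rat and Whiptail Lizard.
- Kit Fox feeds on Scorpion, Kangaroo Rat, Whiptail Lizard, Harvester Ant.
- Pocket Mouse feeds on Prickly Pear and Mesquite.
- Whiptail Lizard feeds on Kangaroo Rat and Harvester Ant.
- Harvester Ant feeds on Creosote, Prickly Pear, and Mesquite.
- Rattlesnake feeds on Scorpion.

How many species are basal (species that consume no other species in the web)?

Basal species (no prey listed): Creosote, Prickly Pear, Brittlebush, Mesquite.
Count: 4.

4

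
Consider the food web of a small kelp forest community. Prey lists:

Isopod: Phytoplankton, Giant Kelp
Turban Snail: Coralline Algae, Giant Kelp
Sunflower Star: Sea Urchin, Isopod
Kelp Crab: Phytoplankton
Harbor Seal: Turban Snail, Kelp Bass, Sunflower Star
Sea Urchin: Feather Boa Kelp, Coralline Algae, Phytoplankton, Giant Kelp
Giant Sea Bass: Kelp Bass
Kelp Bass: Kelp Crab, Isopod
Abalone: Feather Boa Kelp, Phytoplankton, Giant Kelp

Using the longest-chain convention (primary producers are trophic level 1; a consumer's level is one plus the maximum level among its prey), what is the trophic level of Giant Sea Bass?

Phytoplankton is a producer → level 1.
Isopod eats Phytoplankton (level 1); other prey at levels: Giant Kelp 1 → level 2.
Kelp Bass eats Isopod (level 2); other prey at levels: Kelp Crab 2 → level 3.
Giant Sea Bass eats Kelp Bass → level 4.

Trophic level 4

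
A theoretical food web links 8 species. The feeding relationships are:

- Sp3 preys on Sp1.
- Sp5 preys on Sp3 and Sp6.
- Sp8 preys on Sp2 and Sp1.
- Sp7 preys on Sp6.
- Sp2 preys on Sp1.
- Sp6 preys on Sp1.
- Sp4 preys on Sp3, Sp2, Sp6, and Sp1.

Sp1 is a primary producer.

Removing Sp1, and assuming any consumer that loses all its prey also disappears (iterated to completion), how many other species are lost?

Remove Sp1.
Round 1: Sp6 (all prey gone), Sp3 (all prey gone), Sp2 (all prey gone) → extinct.
Round 2: Sp8 (all prey gone), Sp4 (all prey gone), Sp5 (all prey gone), Sp7 (all prey gone) → extinct.
No further losses. Total secondary extinctions: 7.

7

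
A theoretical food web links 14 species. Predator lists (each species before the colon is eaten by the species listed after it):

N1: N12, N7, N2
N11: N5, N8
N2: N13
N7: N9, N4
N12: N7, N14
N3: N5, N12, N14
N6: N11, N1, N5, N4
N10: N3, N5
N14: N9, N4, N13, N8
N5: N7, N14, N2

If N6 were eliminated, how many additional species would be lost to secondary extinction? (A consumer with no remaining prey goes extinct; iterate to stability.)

Remove N6.
Round 1: N11 (all prey gone), N1 (all prey gone) → extinct.
No further losses. Total secondary extinctions: 2.

2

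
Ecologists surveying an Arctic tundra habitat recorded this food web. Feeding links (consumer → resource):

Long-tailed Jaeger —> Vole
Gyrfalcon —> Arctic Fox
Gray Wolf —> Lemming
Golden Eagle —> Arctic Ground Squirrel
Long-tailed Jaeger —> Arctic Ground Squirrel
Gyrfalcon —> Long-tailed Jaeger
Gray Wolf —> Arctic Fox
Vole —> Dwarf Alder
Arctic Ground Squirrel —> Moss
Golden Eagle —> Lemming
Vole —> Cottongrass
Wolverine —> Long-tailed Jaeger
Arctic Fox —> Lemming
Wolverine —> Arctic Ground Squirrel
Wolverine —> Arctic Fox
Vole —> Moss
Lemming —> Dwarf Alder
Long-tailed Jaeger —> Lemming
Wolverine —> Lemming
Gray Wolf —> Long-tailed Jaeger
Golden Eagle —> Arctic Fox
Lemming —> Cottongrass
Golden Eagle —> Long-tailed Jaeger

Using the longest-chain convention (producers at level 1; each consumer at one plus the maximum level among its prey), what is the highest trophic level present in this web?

4

Producers (level 1): Cottongrass, Moss, Dwarf Alder.
Cottongrass → Vole → Long-tailed Jaeger → Gray Wolf gives Gray Wolf level 4.
No species has a prey at level 4, so no species reaches level 5.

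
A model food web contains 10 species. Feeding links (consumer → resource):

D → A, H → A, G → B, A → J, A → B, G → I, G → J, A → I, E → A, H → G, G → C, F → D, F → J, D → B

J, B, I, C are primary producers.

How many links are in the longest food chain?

One longest chain: J → A → D → F.
It has 4 species and 3 links.

3 links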